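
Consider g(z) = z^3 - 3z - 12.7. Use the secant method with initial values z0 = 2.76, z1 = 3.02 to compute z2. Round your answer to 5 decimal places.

g(2.76) = 0.0445760, g(3.02) = 5.7836080
z2 = 3.0200000 − 5.7836080·(3.0200000 − 2.7600000) / (5.7836080 − 0.0445760) = 3.0200000 − (1.5037381)/(5.7390320) = 2.7579805

2.75798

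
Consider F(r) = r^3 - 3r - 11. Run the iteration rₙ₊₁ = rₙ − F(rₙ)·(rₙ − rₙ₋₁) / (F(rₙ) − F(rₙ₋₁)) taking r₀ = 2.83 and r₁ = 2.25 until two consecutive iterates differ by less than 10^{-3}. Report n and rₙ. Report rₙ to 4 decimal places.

F(2.83) = 3.175187, F(2.25) = -6.359375
r₂ = 2.250000 − (-6.359375)·(-0.580000)/(-9.534562) = 2.636849;  |Δ| = 0.386849
F(2.636849) = -0.576605
r₃ = 2.636849 − (-0.576605)·(0.386849)/(5.782770) = 2.675422;  |Δ| = 0.038573
F(2.675422) = 0.124096
r₄ = 2.675422 − 0.124096·(0.038573)/(0.700700) = 2.668591;  |Δ| = 0.006831
F(2.668591) = -0.001731
r₅ = 2.668591 − (-0.001731)·(-0.006831)/(-0.125826) = 2.668685;  |Δ| = 0.000094
|r₅ − r₄| = 0.000094 < 10^{-3}

n = 5, rₙ = 2.6687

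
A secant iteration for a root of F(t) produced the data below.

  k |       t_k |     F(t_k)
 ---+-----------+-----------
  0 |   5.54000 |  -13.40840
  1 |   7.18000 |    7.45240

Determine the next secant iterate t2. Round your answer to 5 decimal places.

6.59412

t2 = 7.18000 − 7.45240·(7.18000 − 5.54000) / (7.45240 − (-13.40840))
   = 7.18000 − (12.2219360)/(20.8608000) = 6.5941195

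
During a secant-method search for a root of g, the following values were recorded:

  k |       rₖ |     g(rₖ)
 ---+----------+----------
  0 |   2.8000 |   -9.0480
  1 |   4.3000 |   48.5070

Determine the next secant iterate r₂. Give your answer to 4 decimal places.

3.0358

r₂ = 4.3000 − 48.5070·(4.3000 − 2.8000) / (48.5070 − (-9.0480))
   = 4.3000 − (72.760500)/(57.555000) = 3.035809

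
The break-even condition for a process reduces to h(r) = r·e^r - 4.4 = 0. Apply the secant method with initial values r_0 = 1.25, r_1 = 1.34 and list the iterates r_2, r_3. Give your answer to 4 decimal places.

h(1.25) = -0.037071, h(1.34) = 0.717518
r_2 = 1.340000 − 0.717518·(1.340000 − 1.250000) / (0.717518 − (-0.037071)) = 1.340000 − (0.064577)/(0.754590) = 1.254421
h(1.254421) = -0.002237
r_3 = 1.254421 − (-0.002237)·(1.254421 − 1.340000) / (-0.002237 − 0.717518) = 1.254421 − (0.000191)/(-0.719755) = 1.254687

1.2544, 1.2547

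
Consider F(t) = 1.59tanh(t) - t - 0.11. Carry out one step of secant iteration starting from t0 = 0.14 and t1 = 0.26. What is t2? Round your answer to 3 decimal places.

F(0.14) = -0.02884, F(0.26) = 0.03433
t2 = 0.26000 − 0.03433·(0.26000 − 0.14000) / (0.03433 − (-0.02884)) = 0.26000 − (0.00412)/(0.06317) = 0.19479

0.195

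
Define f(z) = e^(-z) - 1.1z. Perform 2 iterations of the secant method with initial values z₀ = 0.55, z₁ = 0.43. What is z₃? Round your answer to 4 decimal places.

0.5333

f(0.55) = -0.028050, f(0.43) = 0.177509
z₂ = 0.430000 − 0.177509·(0.430000 − 0.550000) / (0.177509 − (-0.028050)) = 0.430000 − (-0.021301)/(0.205559) = 0.533625
f(0.533625) = -0.000512
z₃ = 0.533625 − (-0.000512)·(0.533625 − 0.430000) / (-0.000512 − 0.177509) = 0.533625 − (-0.000053)/(-0.178022) = 0.533327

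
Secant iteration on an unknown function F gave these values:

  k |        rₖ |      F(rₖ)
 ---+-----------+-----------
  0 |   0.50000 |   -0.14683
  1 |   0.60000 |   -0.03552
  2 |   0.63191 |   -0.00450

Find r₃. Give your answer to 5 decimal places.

r₃ = 0.63191 − (-0.00450)·(0.63191 − 0.60000) / (-0.00450 − (-0.03552))
   = 0.63191 − (-0.0001436)/(0.0310200) = 0.6365391

0.63654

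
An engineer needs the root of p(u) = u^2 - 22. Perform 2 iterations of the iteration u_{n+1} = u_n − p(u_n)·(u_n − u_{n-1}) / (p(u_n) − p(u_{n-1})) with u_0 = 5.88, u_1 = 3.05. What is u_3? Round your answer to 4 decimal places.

4.7381

p(5.88) = 12.574400, p(3.05) = -12.697500
u_2 = 3.050000 − (-12.697500)·(3.050000 − 5.880000) / (-12.697500 − 12.574400) = 3.050000 − (35.933925)/(-25.271900) = 4.471892
p(4.471892) = -2.002177
u_3 = 4.471892 − (-2.002177)·(4.471892 − 3.050000) / (-2.002177 − (-12.697500)) = 4.471892 − (-2.846881)/(10.695323) = 4.738073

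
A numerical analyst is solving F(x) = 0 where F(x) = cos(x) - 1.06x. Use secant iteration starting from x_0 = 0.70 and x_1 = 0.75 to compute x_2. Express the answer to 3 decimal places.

0.713

F(0.70) = 0.02284, F(0.75) = -0.06331
x_2 = 0.75000 − (-0.06331)·(0.75000 − 0.70000) / (-0.06331 − 0.02284) = 0.75000 − (-0.00317)/(-0.08615) = 0.71326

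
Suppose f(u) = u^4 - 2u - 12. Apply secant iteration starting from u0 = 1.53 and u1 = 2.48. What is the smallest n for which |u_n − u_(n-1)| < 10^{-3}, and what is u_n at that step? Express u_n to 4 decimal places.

f(1.53) = -9.580187, f(2.48) = 20.867420
u2 = 2.480000 − 20.867420·(0.950000)/(30.447607) = 1.828913;  |Δ| = 0.651087
f(1.828913) = -4.469323
u3 = 1.828913 − (-4.469323)·(-0.651087)/(-25.336744) = 1.943763;  |Δ| = 0.114850
f(1.943763) = -1.612633
u4 = 1.943763 − (-1.612633)·(0.114850)/(2.856690) = 2.008597;  |Δ| = 0.064834
f(2.008597) = 0.259674
u5 = 2.008597 − 0.259674·(0.064834)/(1.872307) = 1.999605;  |Δ| = 0.008992
f(1.999605) = -0.011860
u6 = 1.999605 − (-0.011860)·(-0.008992)/(-0.271533) = 1.999997;  |Δ| = 0.000393
|u6 − u5| = 0.000393 < 10^{-3}

n = 6, u_n = 2.0000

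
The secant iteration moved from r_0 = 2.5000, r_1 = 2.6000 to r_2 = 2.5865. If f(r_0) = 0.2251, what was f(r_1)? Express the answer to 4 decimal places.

-0.0351

The secant line through (2.5000, 0.2251) and (2.6000, f(r_1)) crosses zero at r_2 = 2.5865.
So (2.5000, 0.2251), (2.6000, f(r_1)), (2.5865, 0) are collinear:
f(r_1) = 0.2251 · (2.6000 − 2.5865) / (2.5000 − 2.5865) = 0.2251 · (0.013500)/(-0.086500) = -0.035131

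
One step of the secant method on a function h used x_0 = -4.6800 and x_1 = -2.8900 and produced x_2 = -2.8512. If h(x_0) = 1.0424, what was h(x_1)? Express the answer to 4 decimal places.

The secant line through (-4.6800, 1.0424) and (-2.8900, h(x_1)) crosses zero at x_2 = -2.8512.
So (-4.6800, 1.0424), (-2.8900, h(x_1)), (-2.8512, 0) are collinear:
h(x_1) = 1.0424 · (-2.8900 − (-2.8512)) / (-4.6800 − (-2.8512)) = 1.0424 · (-0.038800)/(-1.828800) = 0.022116

0.0221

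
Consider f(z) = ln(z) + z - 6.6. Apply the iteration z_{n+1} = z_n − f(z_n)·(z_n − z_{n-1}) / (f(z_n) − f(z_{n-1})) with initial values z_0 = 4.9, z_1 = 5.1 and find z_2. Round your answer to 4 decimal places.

4.9923

f(4.9) = -0.110765, f(5.1) = 0.129241
z_2 = 5.100000 − 0.129241·(5.100000 − 4.900000) / (0.129241 − (-0.110765)) = 5.100000 − (0.025848)/(0.240005) = 4.992302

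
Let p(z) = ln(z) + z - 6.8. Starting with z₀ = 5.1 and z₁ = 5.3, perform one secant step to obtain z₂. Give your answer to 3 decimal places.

p(5.1) = -0.07076, p(5.3) = 0.16771
z₂ = 5.30000 − 0.16771·(5.30000 − 5.10000) / (0.16771 − (-0.07076)) = 5.30000 − (0.03354)/(0.23847) = 5.15935

5.159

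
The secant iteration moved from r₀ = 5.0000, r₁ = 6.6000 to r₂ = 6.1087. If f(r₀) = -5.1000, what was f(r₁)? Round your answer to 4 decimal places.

The secant line through (5.0000, -5.1000) and (6.6000, f(r₁)) crosses zero at r₂ = 6.1087.
So (5.0000, -5.1000), (6.6000, f(r₁)), (6.1087, 0) are collinear:
f(r₁) = -5.1000 · (6.6000 − 6.1087) / (5.0000 − 6.1087) = -5.1000 · (0.491300)/(-1.108700) = 2.259971

2.2600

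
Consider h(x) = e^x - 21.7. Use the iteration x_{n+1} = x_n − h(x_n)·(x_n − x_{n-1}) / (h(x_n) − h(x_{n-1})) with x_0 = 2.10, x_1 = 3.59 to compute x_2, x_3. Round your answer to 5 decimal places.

h(2.10) = -13.5338301, h(3.59) = 14.5340759
x_2 = 3.5900000 − 14.5340759·(3.5900000 − 2.1000000) / (14.5340759 − (-13.5338301)) = 3.5900000 − (21.6557731)/(28.0679060) = 2.8184507
h(2.8184507) = -4.9491215
x_3 = 2.8184507 − (-4.9491215)·(2.8184507 − 3.5900000) / (-4.9491215 − 14.5340759) = 2.8184507 − (3.8184912)/(-19.4831974) = 3.0144396

2.81845, 3.01444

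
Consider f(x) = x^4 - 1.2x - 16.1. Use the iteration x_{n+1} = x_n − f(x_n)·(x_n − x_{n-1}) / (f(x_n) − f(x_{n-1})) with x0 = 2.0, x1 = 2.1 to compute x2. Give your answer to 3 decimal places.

2.075

f(2.0) = -2.50000, f(2.1) = 0.82810
x2 = 2.10000 − 0.82810·(2.10000 − 2.00000) / (0.82810 − (-2.50000)) = 2.10000 − (0.08281)/(3.32810) = 2.07512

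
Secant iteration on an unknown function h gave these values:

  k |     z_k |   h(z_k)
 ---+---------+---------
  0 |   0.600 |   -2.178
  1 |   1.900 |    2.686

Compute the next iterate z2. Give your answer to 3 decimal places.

z2 = 1.900 − 2.686·(1.900 − 0.600) / (2.686 − (-2.178))
   = 1.900 − (3.49180)/(4.86400) = 1.18211

1.182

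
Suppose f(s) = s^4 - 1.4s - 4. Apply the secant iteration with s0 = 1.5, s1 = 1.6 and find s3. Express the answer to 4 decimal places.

1.5786

f(1.5) = -1.037500, f(1.6) = 0.313600
s2 = 1.600000 − 0.313600·(1.600000 − 1.500000) / (0.313600 − (-1.037500)) = 1.600000 − (0.031360)/(1.351100) = 1.576789
f(1.576789) = -0.025994
s3 = 1.576789 − (-0.025994)·(1.576789 − 1.600000) / (-0.025994 − 0.313600) = 1.576789 − (0.000603)/(-0.339594) = 1.578566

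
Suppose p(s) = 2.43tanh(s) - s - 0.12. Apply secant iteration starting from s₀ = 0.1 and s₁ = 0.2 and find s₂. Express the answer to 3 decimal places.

p(0.1) = 0.02219, p(0.2) = 0.15962
s₂ = 0.20000 − 0.15962·(0.20000 − 0.10000) / (0.15962 − 0.02219) = 0.20000 − (0.01596)/(0.13743) = 0.08385

0.084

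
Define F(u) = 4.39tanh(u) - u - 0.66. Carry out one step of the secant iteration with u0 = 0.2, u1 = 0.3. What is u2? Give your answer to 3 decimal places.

F(0.2) = 0.00648, F(0.3) = 0.31886
u2 = 0.30000 − 0.31886·(0.30000 − 0.20000) / (0.31886 − 0.00648) = 0.30000 − (0.03189)/(0.31238) = 0.19793

0.198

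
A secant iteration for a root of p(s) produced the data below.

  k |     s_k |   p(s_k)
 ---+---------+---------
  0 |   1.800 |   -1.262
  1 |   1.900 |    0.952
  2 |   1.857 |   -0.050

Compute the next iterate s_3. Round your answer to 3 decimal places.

s_3 = 1.857 − (-0.050)·(1.857 − 1.900) / (-0.050 − 0.952)
   = 1.857 − (0.00215)/(-1.00200) = 1.85915

1.859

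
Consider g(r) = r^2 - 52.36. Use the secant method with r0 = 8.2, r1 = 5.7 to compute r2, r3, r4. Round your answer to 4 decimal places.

g(8.2) = 14.880000, g(5.7) = -19.870000
r2 = 5.700000 − (-19.870000)·(5.700000 − 8.200000) / (-19.870000 − 14.880000) = 5.700000 − (49.675000)/(-34.750000) = 7.129496
g(7.129496) = -1.530281
r3 = 7.129496 − (-1.530281)·(7.129496 − 5.700000) / (-1.530281 − (-19.870000)) = 7.129496 − (-2.187531)/(18.339719) = 7.248775
g(7.248775) = 0.184735
r4 = 7.248775 − 0.184735·(7.248775 − 7.129496) / (0.184735 − (-1.530281)) = 7.248775 − (0.022035)/(1.715016) = 7.235927

7.1295, 7.2488, 7.2359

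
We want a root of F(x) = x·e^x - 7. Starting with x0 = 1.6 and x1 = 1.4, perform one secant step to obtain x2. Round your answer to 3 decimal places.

1.518

F(1.6) = 0.92485, F(1.4) = -1.32272
x2 = 1.40000 − (-1.32272)·(1.40000 − 1.60000) / (-1.32272 − 0.92485) = 1.40000 − (0.26454)/(-2.24757) = 1.51770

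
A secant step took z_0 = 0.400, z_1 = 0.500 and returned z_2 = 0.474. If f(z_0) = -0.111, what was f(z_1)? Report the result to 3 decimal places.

The secant line through (0.400, -0.111) and (0.500, f(z_1)) crosses zero at z_2 = 0.474.
So (0.400, -0.111), (0.500, f(z_1)), (0.474, 0) are collinear:
f(z_1) = -0.111 · (0.500 − 0.474) / (0.400 − 0.474) = -0.111 · (0.02600)/(-0.07400) = 0.03900

0.039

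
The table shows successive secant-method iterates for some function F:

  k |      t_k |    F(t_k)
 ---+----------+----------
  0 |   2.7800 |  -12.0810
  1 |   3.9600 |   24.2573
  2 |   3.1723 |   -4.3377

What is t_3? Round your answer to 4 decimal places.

t_3 = 3.1723 − (-4.3377)·(3.1723 − 3.9600) / (-4.3377 − 24.2573)
   = 3.1723 − (3.416806)/(-28.595000) = 3.291790

3.2918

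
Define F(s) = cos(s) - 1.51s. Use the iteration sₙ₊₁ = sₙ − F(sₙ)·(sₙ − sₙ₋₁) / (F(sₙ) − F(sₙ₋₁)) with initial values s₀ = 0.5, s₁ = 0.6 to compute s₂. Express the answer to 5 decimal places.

F(0.5) = 0.1225826, F(0.6) = -0.0806644
s₂ = 0.6000000 − (-0.0806644)·(0.6000000 − 0.5000000) / (-0.0806644 − 0.1225826) = 0.6000000 − (-0.0080664)/(-0.2032469) = 0.5603121

0.56031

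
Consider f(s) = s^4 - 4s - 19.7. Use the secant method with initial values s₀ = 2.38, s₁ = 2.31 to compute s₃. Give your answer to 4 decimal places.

f(2.38) = 2.865427, f(2.31) = -0.466037
s₂ = 2.310000 − (-0.466037)·(2.310000 − 2.380000) / (-0.466037 − 2.865427) = 2.310000 − (0.032623)/(-3.331464) = 2.319792
f(2.319792) = -0.019314
s₃ = 2.319792 − (-0.019314)·(2.319792 − 2.310000) / (-0.019314 − (-0.466037)) = 2.319792 − (-0.000189)/(0.446723) = 2.320216

2.3202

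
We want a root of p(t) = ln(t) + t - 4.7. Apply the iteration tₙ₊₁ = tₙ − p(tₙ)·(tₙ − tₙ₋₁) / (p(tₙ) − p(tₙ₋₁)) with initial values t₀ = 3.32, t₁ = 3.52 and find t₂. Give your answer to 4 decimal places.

3.4593

p(3.32) = -0.180035, p(3.52) = 0.078461
t₂ = 3.520000 − 0.078461·(3.520000 − 3.320000) / (0.078461 − (-0.180035)) = 3.520000 − (0.015692)/(0.258496) = 3.459294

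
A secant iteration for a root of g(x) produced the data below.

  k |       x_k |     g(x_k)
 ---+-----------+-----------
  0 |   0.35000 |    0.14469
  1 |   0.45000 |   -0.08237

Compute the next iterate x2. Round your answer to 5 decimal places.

x2 = 0.45000 − (-0.08237)·(0.45000 − 0.35000) / (-0.08237 − 0.14469)
   = 0.45000 − (-0.0082370)/(-0.2270600) = 0.4137232

0.41372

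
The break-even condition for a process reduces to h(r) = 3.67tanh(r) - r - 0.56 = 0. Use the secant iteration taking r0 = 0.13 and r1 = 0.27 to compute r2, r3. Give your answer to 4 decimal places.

0.2155, 0.2141

h(0.13) = -0.215570, h(0.27) = 0.137503
r2 = 0.270000 − 0.137503·(0.270000 − 0.130000) / (0.137503 − (-0.215570)) = 0.270000 − (0.019250)/(0.353073) = 0.215477
h(0.215477) = 0.003309
r3 = 0.215477 − 0.003309·(0.215477 − 0.270000) / (0.003309 − 0.137503) = 0.215477 − (-0.000180)/(-0.134194) = 0.214133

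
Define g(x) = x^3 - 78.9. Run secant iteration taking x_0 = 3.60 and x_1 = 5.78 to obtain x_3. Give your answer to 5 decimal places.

g(3.60) = -32.2440000, g(5.78) = 114.2005520
x_2 = 5.7800000 − 114.2005520·(5.7800000 − 3.6000000) / (114.2005520 − (-32.2440000)) = 5.7800000 − (248.9572034)/(146.4445520) = 4.0799900
g(4.0799900) = -10.9831876
x_3 = 4.0799900 − (-10.9831876)·(4.0799900 − 5.7800000) / (-10.9831876 − 114.2005520) = 4.0799900 − (18.6715287)/(-125.1837396) = 4.2291430

4.22914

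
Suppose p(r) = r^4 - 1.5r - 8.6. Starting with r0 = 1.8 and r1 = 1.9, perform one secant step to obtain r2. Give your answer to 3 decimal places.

p(1.8) = -0.80240, p(1.9) = 1.58210
r2 = 1.90000 − 1.58210·(1.90000 − 1.80000) / (1.58210 − (-0.80240)) = 1.90000 − (0.15821)/(2.38450) = 1.83365

1.834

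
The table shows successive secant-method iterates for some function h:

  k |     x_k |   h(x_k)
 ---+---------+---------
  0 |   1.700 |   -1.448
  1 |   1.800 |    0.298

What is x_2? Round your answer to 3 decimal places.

1.783

x_2 = 1.800 − 0.298·(1.800 − 1.700) / (0.298 − (-1.448))
   = 1.800 − (0.02980)/(1.74600) = 1.78293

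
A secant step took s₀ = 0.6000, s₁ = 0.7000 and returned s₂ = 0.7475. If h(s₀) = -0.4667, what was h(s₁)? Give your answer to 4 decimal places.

-0.1503

The secant line through (0.6000, -0.4667) and (0.7000, h(s₁)) crosses zero at s₂ = 0.7475.
So (0.6000, -0.4667), (0.7000, h(s₁)), (0.7475, 0) are collinear:
h(s₁) = -0.4667 · (0.7000 − 0.7475) / (0.6000 − 0.7475) = -0.4667 · (-0.047500)/(-0.147500) = -0.150293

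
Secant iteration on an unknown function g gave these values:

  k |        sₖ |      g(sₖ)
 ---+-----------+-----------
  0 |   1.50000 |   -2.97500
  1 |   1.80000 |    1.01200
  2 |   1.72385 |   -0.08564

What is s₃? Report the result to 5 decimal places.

s₃ = 1.72385 − (-0.08564)·(1.72385 − 1.80000) / (-0.08564 − 1.01200)
   = 1.72385 − (0.0065215)/(-1.0976400) = 1.7297914

1.72979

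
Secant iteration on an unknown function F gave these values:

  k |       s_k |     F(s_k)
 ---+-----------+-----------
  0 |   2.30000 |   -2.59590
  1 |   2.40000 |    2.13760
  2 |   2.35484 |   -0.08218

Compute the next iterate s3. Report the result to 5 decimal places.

2.35651

s3 = 2.35484 − (-0.08218)·(2.35484 − 2.40000) / (-0.08218 − 2.13760)
   = 2.35484 − (0.0037112)/(-2.2197800) = 2.3565119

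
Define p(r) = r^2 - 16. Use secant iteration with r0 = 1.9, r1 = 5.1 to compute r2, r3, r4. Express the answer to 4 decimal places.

p(1.9) = -12.390000, p(5.1) = 10.010000
r2 = 5.100000 − 10.010000·(5.100000 − 1.900000) / (10.010000 − (-12.390000)) = 5.100000 − (32.032000)/(22.400000) = 3.670000
p(3.670000) = -2.531100
r3 = 3.670000 − (-2.531100)·(3.670000 − 5.100000) / (-2.531100 − 10.010000) = 3.670000 − (3.619473)/(-12.541100) = 3.958609
p(3.958609) = -0.329416
r4 = 3.958609 − (-0.329416)·(3.958609 − 3.670000) / (-0.329416 − (-2.531100)) = 3.958609 − (-0.095072)/(2.201684) = 4.001791

3.6700, 3.9586, 4.0018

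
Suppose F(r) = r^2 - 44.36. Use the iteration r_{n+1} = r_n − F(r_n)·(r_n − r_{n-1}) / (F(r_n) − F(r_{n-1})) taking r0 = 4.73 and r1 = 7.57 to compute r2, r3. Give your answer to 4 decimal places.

F(4.73) = -21.987100, F(7.57) = 12.944900
r2 = 7.570000 − 12.944900·(7.570000 − 4.730000) / (12.944900 − (-21.987100)) = 7.570000 − (36.763516)/(34.932000) = 6.517569
F(6.517569) = -1.881293
r3 = 6.517569 − (-1.881293)·(6.517569 − 7.570000) / (-1.881293 − 12.944900) = 6.517569 − (1.979931)/(-14.826193) = 6.651112

6.5176, 6.6511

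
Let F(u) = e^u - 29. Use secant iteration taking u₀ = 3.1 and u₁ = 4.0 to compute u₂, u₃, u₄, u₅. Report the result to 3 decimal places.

F(3.1) = -6.80205, F(4.0) = 25.59815
u₂ = 4.00000 − 25.59815·(4.00000 − 3.10000) / (25.59815 − (-6.80205)) = 4.00000 − (23.03834)/(32.40020) = 3.28894
F(3.28894) = -2.18545
u₃ = 3.28894 − (-2.18545)·(3.28894 − 4.00000) / (-2.18545 − 25.59815) = 3.28894 − (1.55398)/(-27.78360) = 3.34488
F(3.34488) = -0.64294
u₄ = 3.34488 − (-0.64294)·(3.34488 − 3.28894) / (-0.64294 − (-2.18545)) = 3.34488 − (-0.03596)/(1.54251) = 3.36819
F(3.36819) = 0.02591
u₅ = 3.36819 − 0.02591·(3.36819 − 3.34488) / (0.02591 − (-0.64294)) = 3.36819 − (0.00060)/(0.66885) = 3.36729

3.289, 3.345, 3.368, 3.367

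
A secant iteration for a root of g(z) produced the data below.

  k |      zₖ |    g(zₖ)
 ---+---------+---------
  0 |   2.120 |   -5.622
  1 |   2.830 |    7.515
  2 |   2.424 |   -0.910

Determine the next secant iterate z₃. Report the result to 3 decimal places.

2.468

z₃ = 2.424 − (-0.910)·(2.424 − 2.830) / (-0.910 − 7.515)
   = 2.424 − (0.36946)/(-8.42500) = 2.46785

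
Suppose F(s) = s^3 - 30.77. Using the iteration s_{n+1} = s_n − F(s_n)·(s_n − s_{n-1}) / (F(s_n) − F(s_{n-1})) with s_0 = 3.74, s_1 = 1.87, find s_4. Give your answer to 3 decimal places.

F(3.74) = 21.54362, F(1.87) = -24.23080
s_2 = 1.87000 − (-24.23080)·(1.87000 − 3.74000) / (-24.23080 − 21.54362) = 1.87000 − (45.31159)/(-45.77442) = 2.85989
F(2.85989) = -7.37907
s_3 = 2.85989 − (-7.37907)·(2.85989 − 1.87000) / (-7.37907 − (-24.23080)) = 2.85989 − (-7.30446)/(16.85173) = 3.29334
F(3.29334) = 4.94997
s_4 = 3.29334 − 4.94997·(3.29334 − 2.85989) / (4.94997 − (-7.37907)) = 3.29334 − (2.14559)/(12.32904) = 3.11932

3.119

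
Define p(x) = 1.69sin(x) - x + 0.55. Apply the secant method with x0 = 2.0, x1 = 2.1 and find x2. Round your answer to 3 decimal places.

2.049

p(2.0) = 0.08671, p(2.1) = -0.09118
x2 = 2.10000 − (-0.09118)·(2.10000 − 2.00000) / (-0.09118 − 0.08671) = 2.10000 − (-0.00912)/(-0.17789) = 2.04875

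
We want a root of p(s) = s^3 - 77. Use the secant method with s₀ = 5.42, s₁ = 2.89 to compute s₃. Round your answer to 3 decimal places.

p(5.42) = 82.22009, p(2.89) = -52.86243
s₂ = 2.89000 − (-52.86243)·(2.89000 − 5.42000) / (-52.86243 − 82.22009) = 2.89000 − (133.74195)/(-135.08252) = 3.88008
p(3.88008) = -18.58550
s₃ = 3.88008 − (-18.58550)·(3.88008 − 2.89000) / (-18.58550 − (-52.86243)) = 3.88008 − (-18.40105)/(34.27693) = 4.41691

4.417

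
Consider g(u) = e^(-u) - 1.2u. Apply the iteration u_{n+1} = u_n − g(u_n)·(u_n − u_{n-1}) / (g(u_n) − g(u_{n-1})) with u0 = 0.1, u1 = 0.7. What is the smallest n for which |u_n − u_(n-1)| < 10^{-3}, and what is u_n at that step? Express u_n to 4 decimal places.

n = 4, u_n = 0.5036

g(0.1) = 0.784837, g(0.7) = -0.343415
u2 = 0.700000 − (-0.343415)·(0.600000)/(-1.128252) = 0.517373;  |Δ| = 0.182627
g(0.517373) = -0.024764
u3 = 0.517373 − (-0.024764)·(-0.182627)/(0.318651) = 0.503181;  |Δ| = 0.014193
g(0.503181) = 0.000788
u4 = 0.503181 − 0.000788·(-0.014193)/(0.025552) = 0.503618;  |Δ| = 0.000438
|u4 − u3| = 0.000438 < 10^{-3}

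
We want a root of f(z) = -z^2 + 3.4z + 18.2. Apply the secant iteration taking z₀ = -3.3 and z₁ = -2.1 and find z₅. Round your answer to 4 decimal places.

f(-3.3) = -3.910000, f(-2.1) = 6.650000
z₂ = -2.100000 − 6.650000·(-2.100000 − (-3.300000)) / (6.650000 − (-3.910000)) = -2.100000 − (7.980000)/(10.560000) = -2.855682
f(-2.855682) = 0.335763
z₃ = -2.855682 − 0.335763·(-2.855682 − (-2.100000)) / (0.335763 − 6.650000) = -2.855682 − (-0.253730)/(-6.314237) = -2.895866
f(-2.895866) = -0.031981
z₄ = -2.895866 − (-0.031981)·(-2.895866 − (-2.855682)) / (-0.031981 − 0.335763) = -2.895866 − (0.001285)/(-0.367744) = -2.892371
f(-2.892371) = 0.000128
z₅ = -2.892371 − 0.000128·(-2.892371 − (-2.895866)) / (0.000128 − (-0.031981)) = -2.892371 − (0.000000)/(0.032109) = -2.892385

-2.8924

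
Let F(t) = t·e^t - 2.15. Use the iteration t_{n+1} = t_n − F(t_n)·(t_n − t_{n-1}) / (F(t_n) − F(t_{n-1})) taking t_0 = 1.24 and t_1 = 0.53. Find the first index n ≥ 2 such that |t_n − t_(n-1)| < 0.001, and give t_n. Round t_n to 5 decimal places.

n = 6, t_n = 0.88624

F(1.24) = 2.1349607, F(0.53) = -1.2495659
t_2 = 0.5300000 − (-1.2495659)·(-0.7100000)/(-3.3845266) = 0.7921317;  |Δ| = 0.2621317
F(0.7921317) = -0.4008952
t_3 = 0.7921317 − (-0.4008952)·(0.2621317)/(0.8486707) = 0.9159575;  |Δ| = 0.1238258
F(0.9159575) = 0.1391310
t_4 = 0.9159575 − 0.1391310·(0.1238258)/(0.5400261) = 0.8840554;  |Δ| = 0.0319022
F(0.8840554) = -0.0099702
t_5 = 0.8840554 − (-0.0099702)·(-0.0319022)/(-0.1491011) = 0.8861886;  |Δ| = 0.0021332
F(0.8861886) = -0.0002251
t_6 = 0.8861886 − (-0.0002251)·(0.0021332)/(0.0097451) = 0.8862379;  |Δ| = 0.0000493
|t_6 − t_5| = 0.0000493 < 0.001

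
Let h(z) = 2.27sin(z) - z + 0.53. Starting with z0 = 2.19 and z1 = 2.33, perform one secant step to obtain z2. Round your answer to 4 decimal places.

2.2672

h(2.19) = 0.188554, h(2.33) = -0.153377
z2 = 2.330000 − (-0.153377)·(2.330000 − 2.190000) / (-0.153377 − 0.188554) = 2.330000 − (-0.021473)/(-0.341931) = 2.267201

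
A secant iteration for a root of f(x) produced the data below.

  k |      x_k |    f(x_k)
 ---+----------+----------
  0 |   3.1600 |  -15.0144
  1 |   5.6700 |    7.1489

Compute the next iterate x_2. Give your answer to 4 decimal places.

x_2 = 5.6700 − 7.1489·(5.6700 − 3.1600) / (7.1489 − (-15.0144))
   = 5.6700 − (17.943739)/(22.163300) = 4.860385

4.8604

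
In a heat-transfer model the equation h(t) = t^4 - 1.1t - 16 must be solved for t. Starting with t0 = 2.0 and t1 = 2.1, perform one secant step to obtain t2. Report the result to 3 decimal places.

2.066

h(2.0) = -2.20000, h(2.1) = 1.13810
t2 = 2.10000 − 1.13810·(2.10000 − 2.00000) / (1.13810 − (-2.20000)) = 2.10000 − (0.11381)/(3.33810) = 2.06591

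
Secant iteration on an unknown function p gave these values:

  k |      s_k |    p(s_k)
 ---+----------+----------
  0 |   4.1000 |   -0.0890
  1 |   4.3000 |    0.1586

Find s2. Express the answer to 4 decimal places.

s2 = 4.3000 − 0.1586·(4.3000 − 4.1000) / (0.1586 − (-0.0890))
   = 4.3000 − (0.031720)/(0.247600) = 4.171890

4.1719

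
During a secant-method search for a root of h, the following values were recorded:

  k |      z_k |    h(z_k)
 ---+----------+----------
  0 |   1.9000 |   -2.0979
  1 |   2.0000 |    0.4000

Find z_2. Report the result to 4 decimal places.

1.9840

z_2 = 2.0000 − 0.4000·(2.0000 − 1.9000) / (0.4000 − (-2.0979))
   = 2.0000 − (0.040000)/(2.497900) = 1.983987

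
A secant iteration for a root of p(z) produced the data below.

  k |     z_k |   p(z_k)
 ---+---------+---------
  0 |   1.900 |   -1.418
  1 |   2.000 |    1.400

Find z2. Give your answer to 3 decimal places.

z2 = 2.000 − 1.400·(2.000 − 1.900) / (1.400 − (-1.418))
   = 2.000 − (0.14000)/(2.81800) = 1.95032

1.950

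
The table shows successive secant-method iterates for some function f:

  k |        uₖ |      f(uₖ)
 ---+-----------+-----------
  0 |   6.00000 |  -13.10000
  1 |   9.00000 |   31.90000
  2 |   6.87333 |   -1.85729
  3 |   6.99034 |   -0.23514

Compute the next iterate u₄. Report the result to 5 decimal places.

7.00730

u₄ = 6.99034 − (-0.23514)·(6.99034 − 6.87333) / (-0.23514 − (-1.85729))
   = 6.99034 − (-0.0275137)/(1.6221500) = 7.0073013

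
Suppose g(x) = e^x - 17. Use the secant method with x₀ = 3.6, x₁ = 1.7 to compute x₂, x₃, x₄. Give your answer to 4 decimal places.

2.4036, 3.1510, 2.7645

g(3.6) = 19.598234, g(1.7) = -11.526053
x₂ = 1.700000 − (-11.526053)·(1.700000 − 3.600000) / (-11.526053 − 19.598234) = 1.700000 − (21.899500)/(-31.124287) = 2.403615
g(2.403615) = -5.936908
x₃ = 2.403615 − (-5.936908)·(2.403615 − 1.700000) / (-5.936908 − (-11.526053)) = 2.403615 − (-4.177295)/(5.589144) = 3.151009
g(3.151009) = 6.359618
x₄ = 3.151009 − 6.359618·(3.151009 − 2.403615) / (6.359618 − (-5.936908)) = 3.151009 − (4.753142)/(12.296526) = 2.764465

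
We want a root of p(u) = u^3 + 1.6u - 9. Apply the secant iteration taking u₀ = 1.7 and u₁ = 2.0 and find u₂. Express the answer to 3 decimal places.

p(1.7) = -1.36700, p(2.0) = 2.20000
u₂ = 2.00000 − 2.20000·(2.00000 − 1.70000) / (2.20000 − (-1.36700)) = 2.00000 − (0.66000)/(3.56700) = 1.81497

1.815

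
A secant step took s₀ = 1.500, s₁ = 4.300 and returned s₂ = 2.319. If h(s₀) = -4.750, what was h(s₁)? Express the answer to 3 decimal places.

The secant line through (1.500, -4.750) and (4.300, h(s₁)) crosses zero at s₂ = 2.319.
So (1.500, -4.750), (4.300, h(s₁)), (2.319, 0) are collinear:
h(s₁) = -4.750 · (4.300 − 2.319) / (1.500 − 2.319) = -4.750 · (1.98100)/(-0.81900) = 11.48932

11.489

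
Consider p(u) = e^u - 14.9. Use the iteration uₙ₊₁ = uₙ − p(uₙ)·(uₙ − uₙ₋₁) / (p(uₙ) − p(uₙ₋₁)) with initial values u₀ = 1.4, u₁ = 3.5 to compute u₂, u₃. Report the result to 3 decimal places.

p(1.4) = -10.84480, p(3.5) = 18.21545
u₂ = 3.50000 − 18.21545·(3.50000 − 1.40000) / (18.21545 − (-10.84480)) = 3.50000 − (38.25245)/(29.06025) = 2.18368
p(2.18368) = -6.02104
u₃ = 2.18368 − (-6.02104)·(2.18368 − 3.50000) / (-6.02104 − 18.21545) = 2.18368 − (7.92558)/(-24.23649) = 2.51070

2.184, 2.511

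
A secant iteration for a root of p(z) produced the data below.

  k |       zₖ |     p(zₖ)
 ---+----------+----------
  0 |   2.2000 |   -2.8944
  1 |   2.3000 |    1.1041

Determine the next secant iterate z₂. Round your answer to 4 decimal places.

2.2724

z₂ = 2.3000 − 1.1041·(2.3000 − 2.2000) / (1.1041 − (-2.8944))
   = 2.3000 − (0.110410)/(3.998500) = 2.272387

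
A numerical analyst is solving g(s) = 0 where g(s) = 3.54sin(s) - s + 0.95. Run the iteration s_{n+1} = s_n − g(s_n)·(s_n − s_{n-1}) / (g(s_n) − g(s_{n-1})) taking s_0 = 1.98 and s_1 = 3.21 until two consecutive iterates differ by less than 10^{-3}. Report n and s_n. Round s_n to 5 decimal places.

g(1.98) = 2.2177304, g(3.21) = -2.5019732
s_2 = 3.2100000 − (-2.5019732)·(1.2300000)/(-4.7197035) = 2.5579618;  |Δ| = 0.6520382
g(2.5579618) = 0.3427814
s_3 = 2.5579618 − 0.3427814·(-0.6520382)/(2.8447546) = 2.6365298;  |Δ| = 0.0785680
g(2.6365298) = 0.0263435
s_4 = 2.6365298 − 0.0263435·(0.0785680)/(-0.3164379) = 2.6430705;  |Δ| = 0.0065408
g(2.6430705) = -0.0004972
s_5 = 2.6430705 − (-0.0004972)·(0.0065408)/(-0.0268407) = 2.6429494;  |Δ| = 0.0001212
|s_5 − s_4| = 0.0001212 < 10^{-3}

n = 5, s_n = 2.64295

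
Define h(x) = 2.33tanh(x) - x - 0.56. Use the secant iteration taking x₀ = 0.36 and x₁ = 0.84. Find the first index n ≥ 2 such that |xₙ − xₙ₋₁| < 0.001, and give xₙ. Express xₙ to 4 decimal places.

n = 6, xₙ = 0.4803

h(0.36) = -0.115651, h(0.84) = 0.197935
x₂ = 0.840000 − 0.197935·(0.480000)/(0.313586) = 0.537025;  |Δ| = 0.302975
h(0.537025) = 0.046382
x₃ = 0.537025 − 0.046382·(-0.302975)/(-0.151553) = 0.444301;  |Δ| = 0.092724
h(0.444301) = -0.032218
x₄ = 0.444301 − (-0.032218)·(-0.092724)/(-0.078600) = 0.482308;  |Δ| = 0.038007
h(0.482308) = 0.001742
x₅ = 0.482308 − 0.001742·(0.038007)/(0.033960) = 0.480358;  |Δ| = 0.001950
h(0.480358) = 0.000058
x₆ = 0.480358 − 0.000058·(-0.001950)/(-0.001684) = 0.480291;  |Δ| = 0.000067
|x₆ − x₅| = 0.000067 < 0.001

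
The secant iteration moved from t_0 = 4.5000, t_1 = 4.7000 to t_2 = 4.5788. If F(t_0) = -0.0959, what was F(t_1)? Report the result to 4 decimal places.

The secant line through (4.5000, -0.0959) and (4.7000, F(t_1)) crosses zero at t_2 = 4.5788.
So (4.5000, -0.0959), (4.7000, F(t_1)), (4.5788, 0) are collinear:
F(t_1) = -0.0959 · (4.7000 − 4.5788) / (4.5000 − 4.5788) = -0.0959 · (0.121200)/(-0.078800) = 0.147501

0.1475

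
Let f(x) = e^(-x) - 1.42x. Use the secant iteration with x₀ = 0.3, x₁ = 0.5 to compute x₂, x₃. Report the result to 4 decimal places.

0.4505, 0.4493

f(0.3) = 0.314818, f(0.5) = -0.103469
x₂ = 0.500000 − (-0.103469)·(0.500000 − 0.300000) / (-0.103469 − 0.314818) = 0.500000 − (-0.020694)/(-0.418288) = 0.450527
f(0.450527) = -0.002456
x₃ = 0.450527 − (-0.002456)·(0.450527 − 0.500000) / (-0.002456 − (-0.103469)) = 0.450527 − (0.000122)/(0.101013) = 0.449324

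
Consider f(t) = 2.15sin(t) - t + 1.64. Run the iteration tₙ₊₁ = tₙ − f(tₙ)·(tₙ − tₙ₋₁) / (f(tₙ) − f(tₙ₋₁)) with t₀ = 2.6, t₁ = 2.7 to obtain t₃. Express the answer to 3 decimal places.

f(2.6) = 0.14833, f(2.7) = -0.14113
t₂ = 2.70000 − (-0.14113)·(2.70000 − 2.60000) / (-0.14113 − 0.14833) = 2.70000 − (-0.01411)/(-0.28946) = 2.65124
f(2.65124) = 0.00127
t₃ = 2.65124 − 0.00127·(2.65124 − 2.70000) / (0.00127 − (-0.14113)) = 2.65124 − (-0.00006)/(0.14240) = 2.65168

2.652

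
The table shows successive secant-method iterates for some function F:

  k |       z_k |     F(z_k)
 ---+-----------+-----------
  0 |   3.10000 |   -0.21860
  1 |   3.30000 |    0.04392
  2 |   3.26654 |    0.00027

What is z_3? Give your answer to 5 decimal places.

z_3 = 3.26654 − 0.00027·(3.26654 − 3.30000) / (0.00027 − 0.04392)
   = 3.26654 − (-0.0000090)/(-0.0436500) = 3.2663330

3.26633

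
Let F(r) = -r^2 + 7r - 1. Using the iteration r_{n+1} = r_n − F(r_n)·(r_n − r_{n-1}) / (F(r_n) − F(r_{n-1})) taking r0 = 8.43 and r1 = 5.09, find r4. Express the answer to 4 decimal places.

F(8.43) = -13.054900, F(5.09) = 8.721900
r2 = 5.090000 − 8.721900·(5.090000 − 8.430000) / (8.721900 − (-13.054900)) = 5.090000 − (-29.131146)/(21.776800) = 6.427715
F(6.427715) = 2.678486
r3 = 6.427715 − 2.678486·(6.427715 − 5.090000) / (2.678486 − 8.721900) = 6.427715 − (3.583051)/(-6.043414) = 7.020600
F(7.020600) = -1.144624
r4 = 7.020600 − (-1.144624)·(7.020600 − 6.427715) / (-1.144624 − 2.678486) = 7.020600 − (-0.678631)/(-3.823111) = 6.843092

6.8431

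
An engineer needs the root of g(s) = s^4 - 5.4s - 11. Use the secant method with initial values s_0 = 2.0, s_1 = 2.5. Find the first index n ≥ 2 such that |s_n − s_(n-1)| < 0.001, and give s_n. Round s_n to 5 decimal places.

g(2.0) = -5.8000000, g(2.5) = 14.5625000
s_2 = 2.5000000 − 14.5625000·(0.5000000)/(20.3625000) = 2.1424187;  |Δ| = 0.3575813
g(2.1424187) = -1.5013489
s_3 = 2.1424187 − (-1.5013489)·(-0.3575813)/(-16.0638489) = 2.1758387;  |Δ| = 0.0334200
g(2.1758387) = -0.3361784
s_4 = 2.1758387 − (-0.3361784)·(0.0334200)/(1.1651704) = 2.1854811;  |Δ| = 0.0096424
g(2.1854811) = 0.0117092
s_5 = 2.1854811 − 0.0117092·(0.0096424)/(0.3478877) = 2.1851566;  |Δ| = 0.0003245
|s_5 − s_4| = 0.0003245 < 0.001

n = 5, s_n = 2.18516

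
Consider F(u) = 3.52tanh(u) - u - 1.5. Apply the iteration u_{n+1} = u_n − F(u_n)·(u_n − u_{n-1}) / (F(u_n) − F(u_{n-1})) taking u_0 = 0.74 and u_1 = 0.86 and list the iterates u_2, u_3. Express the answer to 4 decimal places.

F(0.74) = -0.025409, F(0.86) = 0.090827
u_2 = 0.860000 − 0.090827·(0.860000 − 0.740000) / (0.090827 − (-0.025409)) = 0.860000 − (0.010899)/(0.116236) = 0.766232
F(0.766232) = 0.003228
u_3 = 0.766232 − 0.003228·(0.766232 − 0.860000) / (0.003228 − 0.090827) = 0.766232 − (-0.000303)/(-0.087599) = 0.762776

0.7662, 0.7628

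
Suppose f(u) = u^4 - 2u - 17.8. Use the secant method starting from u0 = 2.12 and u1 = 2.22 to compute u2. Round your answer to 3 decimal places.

f(2.12) = -1.84037, f(2.22) = 2.04913
u2 = 2.22000 − 2.04913·(2.22000 − 2.12000) / (2.04913 − (-1.84037)) = 2.22000 − (0.20491)/(3.88950) = 2.16732

2.167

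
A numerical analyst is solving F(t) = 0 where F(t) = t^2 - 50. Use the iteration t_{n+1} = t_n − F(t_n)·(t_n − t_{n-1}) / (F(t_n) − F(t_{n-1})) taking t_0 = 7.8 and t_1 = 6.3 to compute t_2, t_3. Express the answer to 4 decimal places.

7.0312, 7.0734

F(7.8) = 10.840000, F(6.3) = -10.310000
t_2 = 6.300000 − (-10.310000)·(6.300000 − 7.800000) / (-10.310000 − 10.840000) = 6.300000 − (15.465000)/(-21.150000) = 7.031206
F(7.031206) = -0.562147
t_3 = 7.031206 − (-0.562147)·(7.031206 − 6.300000) / (-0.562147 − (-10.310000)) = 7.031206 − (-0.411045)/(9.747853) = 7.073373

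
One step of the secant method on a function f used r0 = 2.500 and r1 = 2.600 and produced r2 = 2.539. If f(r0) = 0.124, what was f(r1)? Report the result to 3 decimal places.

-0.194

The secant line through (2.500, 0.124) and (2.600, f(r1)) crosses zero at r2 = 2.539.
So (2.500, 0.124), (2.600, f(r1)), (2.539, 0) are collinear:
f(r1) = 0.124 · (2.600 − 2.539) / (2.500 − 2.539) = 0.124 · (0.06100)/(-0.03900) = -0.19395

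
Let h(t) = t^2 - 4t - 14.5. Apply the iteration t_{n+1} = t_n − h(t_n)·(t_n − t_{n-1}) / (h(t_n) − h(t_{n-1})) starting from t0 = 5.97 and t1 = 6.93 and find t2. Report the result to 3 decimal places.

6.278

h(5.97) = -2.73910, h(6.93) = 5.80490
t2 = 6.93000 − 5.80490·(6.93000 − 5.97000) / (5.80490 − (-2.73910)) = 6.93000 − (5.57270)/(8.54400) = 6.27776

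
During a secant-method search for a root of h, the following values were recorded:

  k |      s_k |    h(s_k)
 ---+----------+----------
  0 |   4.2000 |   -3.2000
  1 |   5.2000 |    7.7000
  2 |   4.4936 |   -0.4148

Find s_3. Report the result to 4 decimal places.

s_3 = 4.4936 − (-0.4148)·(4.4936 − 5.2000) / (-0.4148 − 7.7000)
   = 4.4936 − (0.293015)/(-8.114800) = 4.529709

4.5297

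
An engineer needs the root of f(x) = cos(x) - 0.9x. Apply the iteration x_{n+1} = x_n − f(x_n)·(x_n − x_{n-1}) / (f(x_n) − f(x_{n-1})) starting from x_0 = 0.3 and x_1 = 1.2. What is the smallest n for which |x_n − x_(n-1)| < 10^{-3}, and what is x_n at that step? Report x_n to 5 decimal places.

n = 5, x_n = 0.78555

f(0.3) = 0.6853365, f(1.2) = -0.7176422
x_2 = 1.2000000 − (-0.7176422)·(0.9000000)/(-1.4029787) = 0.7396381;  |Δ| = 0.4603619
f(0.7396381) = 0.0730383
x_3 = 0.7396381 − 0.0730383·(-0.4603619)/(0.7906806) = 0.7821635;  |Δ| = 0.0425255
f(0.7821635) = 0.0054431
x_4 = 0.7821635 − 0.0054431·(0.0425255)/(-0.0675952) = 0.7855879;  |Δ| = 0.0034244
f(0.7855879) = -0.0000565
x_5 = 0.7855879 − (-0.0000565)·(0.0034244)/(-0.0054997) = 0.7855527;  |Δ| = 0.0000352
|x_5 − x_4| = 0.0000352 < 10^{-3}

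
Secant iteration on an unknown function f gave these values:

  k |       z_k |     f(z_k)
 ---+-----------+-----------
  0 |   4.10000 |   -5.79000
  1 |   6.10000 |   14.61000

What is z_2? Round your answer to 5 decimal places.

z_2 = 6.10000 − 14.61000·(6.10000 − 4.10000) / (14.61000 − (-5.79000))
   = 6.10000 − (29.2200000)/(20.4000000) = 4.6676471

4.66765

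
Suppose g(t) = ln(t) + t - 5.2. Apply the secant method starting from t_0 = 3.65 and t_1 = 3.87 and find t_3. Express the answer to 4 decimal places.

g(3.65) = -0.255273, g(3.87) = 0.023255
t_2 = 3.870000 − 0.023255·(3.870000 − 3.650000) / (0.023255 − (-0.255273)) = 3.870000 − (0.005116)/(0.278527) = 3.851632
g(3.851632) = 0.000129
t_3 = 3.851632 − 0.000129·(3.851632 − 3.870000) / (0.000129 − 0.023255) = 3.851632 − (-0.000002)/(-0.023126) = 3.851530

3.8515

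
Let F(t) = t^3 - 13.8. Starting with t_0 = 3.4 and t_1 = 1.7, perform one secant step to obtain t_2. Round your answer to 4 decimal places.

2.1393

F(3.4) = 25.504000, F(1.7) = -8.887000
t_2 = 1.700000 − (-8.887000)·(1.700000 − 3.400000) / (-8.887000 − 25.504000) = 1.700000 − (15.107900)/(-34.391000) = 2.139298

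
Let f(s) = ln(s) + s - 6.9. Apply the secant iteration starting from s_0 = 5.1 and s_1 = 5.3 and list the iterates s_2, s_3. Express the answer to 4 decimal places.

f(5.1) = -0.170759, f(5.3) = 0.067707
s_2 = 5.300000 − 0.067707·(5.300000 − 5.100000) / (0.067707 − (-0.170759)) = 5.300000 − (0.013541)/(0.238466) = 5.243215
f(5.243215) = 0.000150
s_3 = 5.243215 − 0.000150·(5.243215 − 5.300000) / (0.000150 − 0.067707) = 5.243215 − (-0.000008)/(-0.067557) = 5.243089

5.2432, 5.2431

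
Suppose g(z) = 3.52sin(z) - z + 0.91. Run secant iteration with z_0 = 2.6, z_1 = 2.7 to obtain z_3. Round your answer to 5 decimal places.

g(2.6) = 0.1245648, g(2.7) = -0.2856228
z_2 = 2.7000000 − (-0.2856228)·(2.7000000 − 2.6000000) / (-0.2856228 − 0.1245648) = 2.7000000 − (-0.0285623)/(-0.4101877) = 2.6303678
g(2.6303678) = 0.0017778
z_3 = 2.6303678 − 0.0017778·(2.6303678 − 2.7000000) / (0.0017778 − (-0.2856228)) = 2.6303678 − (-0.0001238)/(0.2874006) = 2.6307985

2.63080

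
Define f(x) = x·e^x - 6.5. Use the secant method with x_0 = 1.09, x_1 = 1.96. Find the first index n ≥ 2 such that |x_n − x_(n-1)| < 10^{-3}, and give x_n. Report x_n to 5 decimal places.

f(1.09) = -3.2580413, f(1.96) = 7.4146810
x_2 = 1.9600000 − 7.4146810·(0.8700000)/(10.6727223) = 1.3555832;  |Δ| = 0.6044168
f(1.3555832) = -1.2416621
x_3 = 1.3555832 − (-1.2416621)·(-0.6044168)/(-8.6563431) = 1.4422805;  |Δ| = 0.0866973
f(1.4422805) = -0.3986746
x_4 = 1.4422805 − (-0.3986746)·(0.0866973)/(0.8429875) = 1.4832823;  |Δ| = 0.0410018
f(1.4832823) = 0.0374010
x_5 = 1.4832823 − 0.0374010·(0.0410018)/(0.4360756) = 1.4797657;  |Δ| = 0.0035166
f(1.4797657) = -0.0009928
x_6 = 1.4797657 − (-0.0009928)·(-0.0035166)/(-0.0383938) = 1.4798566;  |Δ| = 0.0000909
|x_6 − x_5| = 0.0000909 < 10^{-3}

n = 6, x_n = 1.47986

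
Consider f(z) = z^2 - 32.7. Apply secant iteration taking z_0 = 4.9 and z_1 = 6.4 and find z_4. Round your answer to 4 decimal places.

f(4.9) = -8.690000, f(6.4) = 8.260000
z_2 = 6.400000 − 8.260000·(6.400000 − 4.900000) / (8.260000 − (-8.690000)) = 6.400000 − (12.390000)/(16.950000) = 5.669027
f(5.669027) = -0.562138
z_3 = 5.669027 − (-0.562138)·(5.669027 − 6.400000) / (-0.562138 − 8.260000) = 5.669027 − (0.410908)/(-8.822138) = 5.715603
f(5.715603) = -0.031877
z_4 = 5.715603 − (-0.031877)·(5.715603 − 5.669027) / (-0.031877 − (-0.562138)) = 5.715603 − (-0.001485)/(0.530261) = 5.718403

5.7184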